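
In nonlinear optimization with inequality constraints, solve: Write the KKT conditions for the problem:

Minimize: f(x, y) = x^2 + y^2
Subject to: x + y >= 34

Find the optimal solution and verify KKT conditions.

KKT conditions for min x^2 + y^2 s.t. x + y >= 34:
Stationarity: 2x = mu, 2y = mu
So x = y = mu/2.
Complementary slackness: mu*(x + y - 34) = 0
Primal feasibility: x + y >= 34; dual feasibility: mu >= 0
If mu = 0 then x = y = 0, but 0 + 0 < 34 is infeasible, so the constraint is active.
Constraint active: x + y = 2*(mu/2) = 34 => mu = 34
x = y = 17, f = 578
Verify: stationarity 2*17 = 34 = mu; primal 17 + 17 = 34 >= 34; dual mu = 34 >= 0; complementary slackness 34*(34 - 34) = 0. All KKT conditions hold.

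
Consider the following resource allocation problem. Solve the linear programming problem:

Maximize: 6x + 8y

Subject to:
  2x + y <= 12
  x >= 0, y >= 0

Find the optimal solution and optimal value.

The feasible region has vertices at [(0, 0), (6, 0), (0, 12)].
Checking objective 6x + 8y at each vertex:
  (0, 0): 6*0 + 8*0 = 0
  (6, 0): 6*6 + 8*0 = 36
  (0, 12): 6*0 + 8*12 = 96
Maximum is 96 at (0, 12).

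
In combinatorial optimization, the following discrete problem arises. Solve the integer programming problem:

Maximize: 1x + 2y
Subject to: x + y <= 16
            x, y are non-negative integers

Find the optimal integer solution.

Objective: 1x + 2y, constraint: x + y <= 16
Coefficient of y is 2 > coefficient of x is 1, so allocate the entire budget to y.
Optimal: x = 0, y = 16, value = 32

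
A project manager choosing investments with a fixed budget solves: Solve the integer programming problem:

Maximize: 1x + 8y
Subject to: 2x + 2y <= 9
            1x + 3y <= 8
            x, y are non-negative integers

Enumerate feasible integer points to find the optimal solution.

Constraint 1: 2x + 2y <= 9
Constraint 2: 1x + 3y <= 8
Feasible x range (need y >= 0): 0 <= x <= min(9/2, 8/1) => x in {0, ..., 4}.
Enumerate feasible integer points row by row (the coefficient of y is 8 > 0, so for each x the largest feasible y gives the best value):
  x = 0: y <= min((9 - 2*0)/2, (8 - 1*0)/3) => y in {0, ..., 2}; best 1*0 + 8*2 = 16
  x = 1: y <= min((9 - 2*1)/2, (8 - 1*1)/3) => y in {0, ..., 2}; best 1*1 + 8*2 = 17
  x = 2: y <= min((9 - 2*2)/2, (8 - 1*2)/3) => y in {0, ..., 2}; best 1*2 + 8*2 = 18
  x = 3: y <= min((9 - 2*3)/2, (8 - 1*3)/3) => y in {0, ..., 1}; best 1*3 + 8*1 = 11
  x = 4: y <= min((9 - 2*4)/2, (8 - 1*4)/3) => y in {0}; best 1*4 + 8*0 = 4
The maximum 1x + 8y = 18 is achieved at x = 2, y = 2.
Check: 2*2 + 2*2 = 8 <= 9 and 1*2 + 3*2 = 8 <= 8.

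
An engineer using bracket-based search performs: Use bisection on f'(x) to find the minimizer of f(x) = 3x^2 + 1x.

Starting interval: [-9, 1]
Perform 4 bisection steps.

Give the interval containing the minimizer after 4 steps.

Finding critical point of f(x) = 3x^2 + 1x using bisection on f'(x) = 6x + 1.
f'(x) = 0 when x = -1/6.
Starting interval: [-9, 1]
Step 1: mid = -4, f'(mid) = -23, new interval = [-4, 1]
Step 2: mid = -3/2, f'(mid) = -8, new interval = [-3/2, 1]
Step 3: mid = -1/4, f'(mid) = -1/2, new interval = [-1/4, 1]
Step 4: mid = 3/8, f'(mid) = 13/4, new interval = [-1/4, 3/8]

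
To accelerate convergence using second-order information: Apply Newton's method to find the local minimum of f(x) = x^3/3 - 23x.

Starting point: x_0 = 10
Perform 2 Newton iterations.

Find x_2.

f(x) = x^3/3 - 23x
f'(x) = x^2 - 23, f''(x) = 2x
Newton update: x_{n+1} = x_n - (x_n^2 - 23)/(2*x_n)
Step 1: x_0 = 10, f'=77, f''=20, x_1 = 123/20
Step 2: x_1 = 123/20, f'=5929/400, f''=123/10, x_2 = 24329/4920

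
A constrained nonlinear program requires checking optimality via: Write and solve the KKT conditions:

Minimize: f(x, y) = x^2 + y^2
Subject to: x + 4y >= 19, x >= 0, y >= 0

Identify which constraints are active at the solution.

KKT conditions for min x^2 + y^2 s.t. 1x + 4y >= 19, x >= 0, y >= 0:
Stationarity: 2x = mu*1 + mu_x, 2y = mu*4 + mu_y, with mu, mu_x, mu_y >= 0
Complementary slackness: mu*(x + 4y - 19) = 0, mu_x*x = 0, mu_y*y = 0
(0, 0) is infeasible (1*0 + 4*0 < 19), so if mu = 0 stationarity would force x = mu_x/2 >= 0, y = mu_y/2 >= 0 with mu_x*x = mu_y*y = 0, i.e. x = y = 0: contradiction. Hence mu > 0 and x + 4y = 19 is active.
Try x > 0, y > 0 (so mu_x = mu_y = 0): x = 1*mu/2, y = 4*mu/2
Substitute: 1*(1*mu/2) + 4*(4*mu/2) = 19
  mu*17/2 = 19 => mu = 38/17
x* = 19/17 > 0, y* = 76/17 > 0, consistent with mu_x = mu_y = 0.
f is convex and the constraints are linear, so this KKT point is the global minimum.
f* = 361/17
Active constraints: x + 4y >= 19 (holds with equality, mu = 38/17 > 0); x >= 0 and y >= 0 are inactive (mu_x = mu_y = 0).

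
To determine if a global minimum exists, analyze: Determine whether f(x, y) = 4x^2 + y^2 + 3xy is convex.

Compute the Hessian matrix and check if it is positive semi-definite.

f(x,y) = 4x^2 + y^2 + 3xy
Hessian H = [[8, 3], [3, 2]]
trace(H) = 10, det(H) = 7
Eigenvalues: (10 +/- sqrt(72)) / 2 = 9.243, 0.7574
Since both eigenvalues > 0, f is convex.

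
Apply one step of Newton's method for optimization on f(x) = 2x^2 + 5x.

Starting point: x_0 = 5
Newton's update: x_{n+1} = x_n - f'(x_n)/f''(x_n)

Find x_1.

f(x) = 2x^2 + 5x
f'(x) = 4x + (5), f''(x) = 4
Newton step: x_1 = x_0 - f'(x_0)/f''(x_0)
f'(5) = 25
x_1 = 5 - 25/4 = -5/4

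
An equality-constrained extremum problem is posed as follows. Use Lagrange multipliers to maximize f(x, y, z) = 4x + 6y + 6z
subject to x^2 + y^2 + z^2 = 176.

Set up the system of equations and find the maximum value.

Lagrange conditions: 4 = 2*lambda*x, 6 = 2*lambda*y, 6 = 2*lambda*z
So x:4 = y:6 = z:6, i.e. x = 4t, y = 6t, z = 6t
Constraint: t^2*(4^2 + 6^2 + 6^2) = 176
  t^2 * 88 = 176  =>  t = sqrt(2)
Maximum = 4*4t + 6*6t + 6*6t = 88*sqrt(2) = sqrt(15488)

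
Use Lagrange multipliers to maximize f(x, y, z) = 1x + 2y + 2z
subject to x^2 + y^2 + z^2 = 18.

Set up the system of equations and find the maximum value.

Lagrange conditions: 1 = 2*lambda*x, 2 = 2*lambda*y, 2 = 2*lambda*z
So x:1 = y:2 = z:2, i.e. x = 1t, y = 2t, z = 2t
Constraint: t^2*(1^2 + 2^2 + 2^2) = 18
  t^2 * 9 = 18  =>  t = sqrt(2)
Maximum = 1*1t + 2*2t + 2*2t = 9*sqrt(2) = sqrt(162)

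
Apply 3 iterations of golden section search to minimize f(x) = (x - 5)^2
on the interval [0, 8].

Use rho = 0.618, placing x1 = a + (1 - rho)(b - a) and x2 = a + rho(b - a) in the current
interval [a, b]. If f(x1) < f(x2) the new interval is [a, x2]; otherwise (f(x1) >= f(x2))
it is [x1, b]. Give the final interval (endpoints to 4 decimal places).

Golden section search for min of f(x) = (x - 5)^2 on [0, 8].
Each step: x1 = a + (1 - rho)(b - a), x2 = a + rho(b - a); if f(x1) < f(x2) keep [a, x2], otherwise keep [x1, b].
Step 1: [0.0000, 8.0000], x1=3.0560 (f=3.7791), x2=4.9440 (f=0.0031); f(x1) > f(x2) => keep [3.0560, 8.0000]
Step 2: [3.0560, 8.0000], x1=4.9446 (f=0.0031), x2=6.1114 (f=1.2352); f(x1) < f(x2) => keep [3.0560, 6.1114]
Step 3: [3.0560, 6.1114], x1=4.2232 (f=0.6035), x2=4.9442 (f=0.0031); f(x1) > f(x2) => keep [4.2232, 6.1114]
Final interval: [4.2232, 6.1114]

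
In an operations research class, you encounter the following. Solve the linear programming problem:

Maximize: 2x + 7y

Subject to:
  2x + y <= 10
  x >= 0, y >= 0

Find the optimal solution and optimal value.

The feasible region has vertices at [(0, 0), (5, 0), (0, 10)].
Checking objective 2x + 7y at each vertex:
  (0, 0): 2*0 + 7*0 = 0
  (5, 0): 2*5 + 7*0 = 10
  (0, 10): 2*0 + 7*10 = 70
Maximum is 70 at (0, 10).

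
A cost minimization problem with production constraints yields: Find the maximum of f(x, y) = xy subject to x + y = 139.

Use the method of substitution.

Substitute y = 139 - x into f(x,y) = xy:
g(x) = x(139 - x) = 139x - x^2
g'(x) = 139 - 2x = 0  =>  x = 139/2
y = 139 - 139/2 = 139/2
Maximum value = (139/2) * (139/2) = 19321/4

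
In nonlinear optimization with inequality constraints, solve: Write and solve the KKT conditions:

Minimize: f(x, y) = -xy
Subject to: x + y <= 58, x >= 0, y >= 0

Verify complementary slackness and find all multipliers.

Problem: min -xy s.t. x + y <= 58 (multiplier lambda), x >= 0 (mu_x), y >= 0 (mu_y)
KKT stationarity: -y + lambda - mu_x = 0, -x + lambda - mu_y = 0, with lambda, mu_x, mu_y >= 0
Complementary slackness: lambda*(x + y - 58) = 0, mu_x*x = 0, mu_y*y = 0
If lambda = 0: y = -mu_x <= 0 and x = -mu_y <= 0 force x = y = 0 with f = 0; but x = y = 29 is feasible with f = -841 < 0, so this is not the minimum. Hence lambda > 0 and x + y = 58.
Try x > 0, y > 0 (so mu_x = mu_y = 0): y = lambda, x = lambda => x = y = lambda
x + y = 58 => 2*lambda = 58 => lambda = 29
x* = y* = 29 > 0, consistent with mu_x = mu_y = 0.
(Any feasible point with x = 0 or y = 0 has f = 0 > -841, so the minimum is not on those boundaries.)
min(-xy) = -841 (i.e. max xy = 841)
Multipliers: lambda = 29, mu_x = 0, mu_y = 0
Complementary slackness: lambda*(x + y - 58) = 29*(29 + 29 - 58) = 0, mu_x*x = 0*29 = 0, mu_y*y = 0*29 = 0. Satisfied.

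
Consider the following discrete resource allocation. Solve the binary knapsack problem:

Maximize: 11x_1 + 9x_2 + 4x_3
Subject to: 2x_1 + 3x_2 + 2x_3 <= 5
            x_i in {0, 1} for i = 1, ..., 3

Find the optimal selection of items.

Items: item 1 (v=11, w=2), item 2 (v=9, w=3), item 3 (v=4, w=2)
Capacity: 5
Checking all 8 subsets (w = total weight, v = total value):
  {}: w = 0, v = 0
  {1}: w = 2, v = 11
  {2}: w = 3, v = 9
  {3}: w = 2, v = 4
  {1, 2}: w = 5, v = 20
  {1, 3}: w = 4, v = 15
  {2, 3}: w = 5, v = 13
  {1, 2, 3}: w = 7 > 5, infeasible
Best feasible subset: items [1, 2]
Total weight: 5 <= 5, total value: 20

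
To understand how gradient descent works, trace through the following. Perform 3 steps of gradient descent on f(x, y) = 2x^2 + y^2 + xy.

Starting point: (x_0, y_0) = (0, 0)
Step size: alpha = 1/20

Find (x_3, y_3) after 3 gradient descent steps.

f(x,y) = 2x^2 + y^2 + xy
grad_x = 4x + 1y, grad_y = 2y + 1x
Step 1: grad = (0, 0), (0, 0)
Step 2: grad = (0, 0), (0, 0)
Step 3: grad = (0, 0), (0, 0)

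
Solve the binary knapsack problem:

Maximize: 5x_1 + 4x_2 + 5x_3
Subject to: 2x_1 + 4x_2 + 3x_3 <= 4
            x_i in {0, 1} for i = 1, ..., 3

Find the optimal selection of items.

Items: item 1 (v=5, w=2), item 2 (v=4, w=4), item 3 (v=5, w=3)
Capacity: 4
Checking all 8 subsets (w = total weight, v = total value):
  {}: w = 0, v = 0
  {1}: w = 2, v = 5
  {2}: w = 4, v = 4
  {3}: w = 3, v = 5
  {1, 2}: w = 6 > 4, infeasible
  {1, 3}: w = 5 > 4, infeasible
  {2, 3}: w = 7 > 4, infeasible
  {1, 2, 3}: w = 9 > 4, infeasible
Best feasible subset: items [1]
(The same value 5 is also attained by {3}.)
Total weight: 2 <= 4, total value: 5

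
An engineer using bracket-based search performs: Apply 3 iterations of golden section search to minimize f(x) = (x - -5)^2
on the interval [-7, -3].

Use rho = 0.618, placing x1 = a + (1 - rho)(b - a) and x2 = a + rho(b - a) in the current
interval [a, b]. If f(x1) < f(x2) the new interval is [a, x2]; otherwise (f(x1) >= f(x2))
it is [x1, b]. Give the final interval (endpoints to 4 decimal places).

Golden section search for min of f(x) = (x - -5)^2 on [-7, -3].
Each step: x1 = a + (1 - rho)(b - a), x2 = a + rho(b - a); if f(x1) < f(x2) keep [a, x2], otherwise keep [x1, b].
Step 1: [-7.0000, -3.0000], x1=-5.4720 (f=0.2228), x2=-4.5280 (f=0.2228); f(x1) = f(x2) (tie, not '<') => keep [-5.4720, -3.0000]
Step 2: [-5.4720, -3.0000], x1=-4.5277 (f=0.2231), x2=-3.9443 (f=1.1145); f(x1) < f(x2) => keep [-5.4720, -3.9443]
Step 3: [-5.4720, -3.9443], x1=-4.8884 (f=0.0125), x2=-4.5279 (f=0.2229); f(x1) < f(x2) => keep [-5.4720, -4.5279]
Final interval: [-5.4720, -4.5279]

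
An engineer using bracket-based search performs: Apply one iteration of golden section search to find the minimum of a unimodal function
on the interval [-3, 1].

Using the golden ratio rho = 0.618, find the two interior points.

Golden section search on [-3, 1].
Golden ratio rho = 0.618 (approx).
Interior points:
  x_1 = -3 + (1-0.618)*4 = -1.4720
  x_2 = -3 + 0.618*4 = -0.5280
Compare f(x_1) and f(x_2) to determine which subinterval to keep.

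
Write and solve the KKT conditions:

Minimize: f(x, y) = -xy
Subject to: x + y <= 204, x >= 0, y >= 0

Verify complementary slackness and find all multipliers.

Problem: min -xy s.t. x + y <= 204 (multiplier lambda), x >= 0 (mu_x), y >= 0 (mu_y)
KKT stationarity: -y + lambda - mu_x = 0, -x + lambda - mu_y = 0, with lambda, mu_x, mu_y >= 0
Complementary slackness: lambda*(x + y - 204) = 0, mu_x*x = 0, mu_y*y = 0
If lambda = 0: y = -mu_x <= 0 and x = -mu_y <= 0 force x = y = 0 with f = 0; but x = y = 102 is feasible with f = -10404 < 0, so this is not the minimum. Hence lambda > 0 and x + y = 204.
Try x > 0, y > 0 (so mu_x = mu_y = 0): y = lambda, x = lambda => x = y = lambda
x + y = 204 => 2*lambda = 204 => lambda = 102
x* = y* = 102 > 0, consistent with mu_x = mu_y = 0.
(Any feasible point with x = 0 or y = 0 has f = 0 > -10404, so the minimum is not on those boundaries.)
min(-xy) = -10404 (i.e. max xy = 10404)
Multipliers: lambda = 102, mu_x = 0, mu_y = 0
Complementary slackness: lambda*(x + y - 204) = 102*(102 + 102 - 204) = 0, mu_x*x = 0*102 = 0, mu_y*y = 0*102 = 0. Satisfied.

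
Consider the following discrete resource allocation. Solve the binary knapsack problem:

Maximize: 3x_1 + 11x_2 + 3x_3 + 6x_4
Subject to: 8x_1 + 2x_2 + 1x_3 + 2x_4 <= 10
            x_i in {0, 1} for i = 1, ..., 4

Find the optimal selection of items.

Items: item 1 (v=3, w=8), item 2 (v=11, w=2), item 3 (v=3, w=1), item 4 (v=6, w=2)
Capacity: 10
Checking all 16 subsets (w = total weight, v = total value):
  {}: w = 0, v = 0
  {1}: w = 8, v = 3
  {2}: w = 2, v = 11
  {3}: w = 1, v = 3
  {4}: w = 2, v = 6
  {1, 2}: w = 10, v = 14
  {1, 3}: w = 9, v = 6
  {1, 4}: w = 10, v = 9
  {2, 3}: w = 3, v = 14
  {2, 4}: w = 4, v = 17
  {3, 4}: w = 3, v = 9
  {1, 2, 3}: w = 11 > 10, infeasible
  {1, 2, 4}: w = 12 > 10, infeasible
  {1, 3, 4}: w = 11 > 10, infeasible
  {2, 3, 4}: w = 5, v = 20
  {1, 2, 3, 4}: w = 13 > 10, infeasible
Best feasible subset: items [2, 3, 4]
Total weight: 5 <= 10, total value: 20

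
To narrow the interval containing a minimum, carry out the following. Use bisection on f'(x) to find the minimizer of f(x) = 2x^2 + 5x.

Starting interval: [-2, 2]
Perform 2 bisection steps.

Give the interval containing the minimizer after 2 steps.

Finding critical point of f(x) = 2x^2 + 5x using bisection on f'(x) = 4x + 5.
f'(x) = 0 when x = -5/4.
Starting interval: [-2, 2]
Step 1: mid = 0, f'(mid) = 5, new interval = [-2, 0]
Step 2: mid = -1, f'(mid) = 1, new interval = [-2, -1]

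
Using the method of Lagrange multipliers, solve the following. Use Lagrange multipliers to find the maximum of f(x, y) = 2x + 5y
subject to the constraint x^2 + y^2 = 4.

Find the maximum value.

Set up Lagrange conditions: grad f = lambda * grad g
  2 = 2*lambda*x
  5 = 2*lambda*y
From these: x/y = 2/5, so x = 2t, y = 5t for some t.
Substitute into constraint: (2t)^2 + (5t)^2 = 4
  t^2 * 29 = 4
  t = sqrt(4/29)
Maximum = 2*x + 5*y = (2^2 + 5^2)*t = 29 * sqrt(4/29) = sqrt(116)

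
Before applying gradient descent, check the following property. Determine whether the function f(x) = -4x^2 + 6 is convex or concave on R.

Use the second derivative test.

f(x) = -4x^2 + 6
f'(x) = -8x + 0
f''(x) = -8
Since f''(x) = -8 < 0 for all x, f is concave on R.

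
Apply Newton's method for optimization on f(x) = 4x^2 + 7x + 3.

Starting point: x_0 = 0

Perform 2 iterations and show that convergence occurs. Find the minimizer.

f(x) = 4x^2 + 7x + 3, f'(x) = 8x + (7), f''(x) = 8
Step 1: f'(0) = 7, x_1 = 0 - 7/8 = -7/8
Step 2: f'(-7/8) = 0, x_2 = -7/8 (converged)
Newton's method converges in 1 step for quadratics.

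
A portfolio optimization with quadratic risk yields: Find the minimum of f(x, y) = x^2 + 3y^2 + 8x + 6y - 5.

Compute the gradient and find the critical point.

f(x,y) = x^2 + 3y^2 + 8x + 6y - 5
df/dx = 2x + (8) = 0  =>  x = -4
df/dy = 6y + (6) = 0  =>  y = -1
f(-4, -1) = 1*(-4)^2 + 3*(-1)^2 + 8*(-4) + 6*(-1) + -5 = -24
Hessian is diagonal with entries 2, 6 > 0, so this is a minimum.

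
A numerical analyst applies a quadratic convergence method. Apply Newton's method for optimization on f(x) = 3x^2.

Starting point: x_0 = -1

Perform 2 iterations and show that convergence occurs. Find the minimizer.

f(x) = 3x^2, f'(x) = 6x + (0), f''(x) = 6
Step 1: f'(-1) = -6, x_1 = -1 - -6/6 = 0
Step 2: f'(0) = 0, x_2 = 0 (converged)
Newton's method converges in 1 step for quadratics.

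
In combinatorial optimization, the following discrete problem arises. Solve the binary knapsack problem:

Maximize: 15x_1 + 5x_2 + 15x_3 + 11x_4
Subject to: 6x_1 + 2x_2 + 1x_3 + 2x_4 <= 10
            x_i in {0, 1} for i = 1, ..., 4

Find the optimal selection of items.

Items: item 1 (v=15, w=6), item 2 (v=5, w=2), item 3 (v=15, w=1), item 4 (v=11, w=2)
Capacity: 10
Checking all 16 subsets (w = total weight, v = total value):
  {}: w = 0, v = 0
  {1}: w = 6, v = 15
  {2}: w = 2, v = 5
  {3}: w = 1, v = 15
  {4}: w = 2, v = 11
  {1, 2}: w = 8, v = 20
  {1, 3}: w = 7, v = 30
  {1, 4}: w = 8, v = 26
  {2, 3}: w = 3, v = 20
  {2, 4}: w = 4, v = 16
  {3, 4}: w = 3, v = 26
  {1, 2, 3}: w = 9, v = 35
  {1, 2, 4}: w = 10, v = 31
  {1, 3, 4}: w = 9, v = 41
  {2, 3, 4}: w = 5, v = 31
  {1, 2, 3, 4}: w = 11 > 10, infeasible
Best feasible subset: items [1, 3, 4]
Total weight: 9 <= 10, total value: 41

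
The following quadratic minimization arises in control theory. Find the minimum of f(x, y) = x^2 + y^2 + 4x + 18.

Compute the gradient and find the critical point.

f(x,y) = x^2 + y^2 + 4x + 18
df/dx = 2x + (4) = 0  =>  x = -2
df/dy = 2y + (0) = 0  =>  y = 0
f(-2, 0) = 1*(-2)^2 + 1*(0)^2 + 4*(-2) + 18 = 14
Hessian is diagonal with entries 2, 2 > 0, so this is a minimum.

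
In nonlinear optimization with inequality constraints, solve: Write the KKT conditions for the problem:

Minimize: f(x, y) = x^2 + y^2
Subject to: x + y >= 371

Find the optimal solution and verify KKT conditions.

KKT conditions for min x^2 + y^2 s.t. x + y >= 371:
Stationarity: 2x = mu, 2y = mu
So x = y = mu/2.
Complementary slackness: mu*(x + y - 371) = 0
Primal feasibility: x + y >= 371; dual feasibility: mu >= 0
If mu = 0 then x = y = 0, but 0 + 0 < 371 is infeasible, so the constraint is active.
Constraint active: x + y = 2*(mu/2) = 371 => mu = 371
x = y = 371/2, f = 137641/2
Verify: stationarity 2*(371/2) = 371 = mu; primal 371/2 + 371/2 = 371 >= 371; dual mu = 371 >= 0; complementary slackness 371*(371 - 371) = 0. All KKT conditions hold.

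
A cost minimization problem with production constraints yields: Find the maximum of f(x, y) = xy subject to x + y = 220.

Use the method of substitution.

Substitute y = 220 - x into f(x,y) = xy:
g(x) = x(220 - x) = 220x - x^2
g'(x) = 220 - 2x = 0  =>  x = 110
y = 220 - 110 = 110
Maximum value = 110 * 110 = 12100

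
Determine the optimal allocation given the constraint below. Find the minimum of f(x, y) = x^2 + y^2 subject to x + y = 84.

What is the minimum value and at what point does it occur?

Substitute y = 84 - x into f(x,y) = x^2 + y^2:
g(x) = x^2 + (84 - x)^2 = 2x^2 - 168x + 7056
g'(x) = 4x - 168 = 0  =>  x = 42
y = 84 - 42 = 42
Minimum value = 42^2 + 42^2 = 3528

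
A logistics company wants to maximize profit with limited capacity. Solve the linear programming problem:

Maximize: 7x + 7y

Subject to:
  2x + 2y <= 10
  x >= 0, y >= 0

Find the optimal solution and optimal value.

The feasible region has vertices at [(0, 0), (5, 0), (0, 5)].
Checking objective 7x + 7y at each vertex:
  (0, 0): 7*0 + 7*0 = 0
  (5, 0): 7*5 + 7*0 = 35
  (0, 5): 7*0 + 7*5 = 35
Maximum is 35 at (5, 0).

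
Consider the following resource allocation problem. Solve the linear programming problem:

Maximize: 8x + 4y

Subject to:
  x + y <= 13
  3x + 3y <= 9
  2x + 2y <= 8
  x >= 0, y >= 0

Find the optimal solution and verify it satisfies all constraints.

Feasible vertices: (0, 0), (0, 3), (3, 0)
Objective 8x + 4y at each vertex:
  (0, 0): 0
  (0, 3): 12
  (3, 0): 24
Maximum is 24 at (3, 0).
Verify constraints at (x, y) = (3, 0):
  1*3 + 1*0 = 3 <= 13
  3*3 + 3*0 = 9 <= 9 (active)
  2*3 + 2*0 = 6 <= 8
  x = 3 >= 0, y = 0 >= 0. All constraints satisfied.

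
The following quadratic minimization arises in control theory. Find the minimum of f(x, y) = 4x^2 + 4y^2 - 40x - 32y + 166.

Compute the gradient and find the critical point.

f(x,y) = 4x^2 + 4y^2 - 40x - 32y + 166
df/dx = 8x + (-40) = 0  =>  x = 5
df/dy = 8y + (-32) = 0  =>  y = 4
f(5, 4) = 4*(5)^2 + 4*(4)^2 + -40*(5) + -32*(4) + 166 = 2
Hessian is diagonal with entries 8, 8 > 0, so this is a minimum.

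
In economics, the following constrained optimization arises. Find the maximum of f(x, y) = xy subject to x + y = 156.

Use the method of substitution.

Substitute y = 156 - x into f(x,y) = xy:
g(x) = x(156 - x) = 156x - x^2
g'(x) = 156 - 2x = 0  =>  x = 78
y = 156 - 78 = 78
Maximum value = 78 * 78 = 6084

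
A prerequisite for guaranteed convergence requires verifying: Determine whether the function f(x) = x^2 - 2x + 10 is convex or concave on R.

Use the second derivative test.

f(x) = x^2 - 2x + 10
f'(x) = 2x - 2
f''(x) = 2
Since f''(x) = 2 > 0 for all x, f is convex on R.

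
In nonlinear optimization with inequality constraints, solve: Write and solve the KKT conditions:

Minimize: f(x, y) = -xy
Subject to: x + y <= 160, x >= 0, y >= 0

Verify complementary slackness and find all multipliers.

Problem: min -xy s.t. x + y <= 160 (multiplier lambda), x >= 0 (mu_x), y >= 0 (mu_y)
KKT stationarity: -y + lambda - mu_x = 0, -x + lambda - mu_y = 0, with lambda, mu_x, mu_y >= 0
Complementary slackness: lambda*(x + y - 160) = 0, mu_x*x = 0, mu_y*y = 0
If lambda = 0: y = -mu_x <= 0 and x = -mu_y <= 0 force x = y = 0 with f = 0; but x = y = 80 is feasible with f = -6400 < 0, so this is not the minimum. Hence lambda > 0 and x + y = 160.
Try x > 0, y > 0 (so mu_x = mu_y = 0): y = lambda, x = lambda => x = y = lambda
x + y = 160 => 2*lambda = 160 => lambda = 80
x* = y* = 80 > 0, consistent with mu_x = mu_y = 0.
(Any feasible point with x = 0 or y = 0 has f = 0 > -6400, so the minimum is not on those boundaries.)
min(-xy) = -6400 (i.e. max xy = 6400)
Multipliers: lambda = 80, mu_x = 0, mu_y = 0
Complementary slackness: lambda*(x + y - 160) = 80*(80 + 80 - 160) = 0, mu_x*x = 0*80 = 0, mu_y*y = 0*80 = 0. Satisfied.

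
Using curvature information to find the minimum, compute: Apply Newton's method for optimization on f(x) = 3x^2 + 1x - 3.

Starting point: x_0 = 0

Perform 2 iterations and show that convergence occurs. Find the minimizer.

f(x) = 3x^2 + 1x - 3, f'(x) = 6x + (1), f''(x) = 6
Step 1: f'(0) = 1, x_1 = 0 - 1/6 = -1/6
Step 2: f'(-1/6) = 0, x_2 = -1/6 (converged)
Newton's method converges in 1 step for quadratics.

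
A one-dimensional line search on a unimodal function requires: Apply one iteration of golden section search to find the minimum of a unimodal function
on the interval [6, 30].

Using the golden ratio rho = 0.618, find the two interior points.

Golden section search on [6, 30].
Golden ratio rho = 0.618 (approx).
Interior points:
  x_1 = 6 + (1-0.618)*24 = 15.1680
  x_2 = 6 + 0.618*24 = 20.8320
Compare f(x_1) and f(x_2) to determine which subinterval to keep.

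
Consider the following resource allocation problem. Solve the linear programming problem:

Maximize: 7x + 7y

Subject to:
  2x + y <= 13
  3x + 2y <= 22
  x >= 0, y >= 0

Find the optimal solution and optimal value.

Feasible vertices: (0, 0), (0, 11), (4, 5), (13/2, 0)
Objective 7x + 7y at each:
  (0, 0): 0
  (0, 11): 77
  (4, 5): 63
  (13/2, 0): 91/2
Maximum is 77 at (0, 11).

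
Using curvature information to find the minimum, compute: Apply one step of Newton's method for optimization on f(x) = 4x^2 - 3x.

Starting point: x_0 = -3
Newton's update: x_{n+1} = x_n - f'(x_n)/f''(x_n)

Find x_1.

f(x) = 4x^2 - 3x
f'(x) = 8x + (-3), f''(x) = 8
Newton step: x_1 = x_0 - f'(x_0)/f''(x_0)
f'(-3) = -27
x_1 = -3 - -27/8 = 3/8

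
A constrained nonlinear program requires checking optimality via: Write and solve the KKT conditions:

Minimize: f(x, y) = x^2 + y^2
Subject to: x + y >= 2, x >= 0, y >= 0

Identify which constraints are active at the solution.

KKT conditions for min x^2 + y^2 s.t. 1x + 1y >= 2, x >= 0, y >= 0:
Stationarity: 2x = mu*1 + mu_x, 2y = mu*1 + mu_y, with mu, mu_x, mu_y >= 0
Complementary slackness: mu*(x + y - 2) = 0, mu_x*x = 0, mu_y*y = 0
(0, 0) is infeasible (1*0 + 1*0 < 2), so if mu = 0 stationarity would force x = mu_x/2 >= 0, y = mu_y/2 >= 0 with mu_x*x = mu_y*y = 0, i.e. x = y = 0: contradiction. Hence mu > 0 and x + y = 2 is active.
Try x > 0, y > 0 (so mu_x = mu_y = 0): x = 1*mu/2, y = 1*mu/2
Substitute: 1*(1*mu/2) + 1*(1*mu/2) = 2
  mu*2/2 = 2 => mu = 2
x* = 1 > 0, y* = 1 > 0, consistent with mu_x = mu_y = 0.
f is convex and the constraints are linear, so this KKT point is the global minimum.
f* = 2
Active constraints: x + y >= 2 (holds with equality, mu = 2 > 0); x >= 0 and y >= 0 are inactive (mu_x = mu_y = 0).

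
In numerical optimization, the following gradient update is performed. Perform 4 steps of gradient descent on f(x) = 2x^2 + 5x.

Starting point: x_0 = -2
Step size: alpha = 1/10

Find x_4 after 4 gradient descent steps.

f(x) = 2x^2 + 5x, f'(x) = 4x + (5)
Step 1: f'(-2) = -3, x_1 = -2 - 1/10 * -3 = -17/10
Step 2: f'(-17/10) = -9/5, x_2 = -17/10 - 1/10 * -9/5 = -38/25
Step 3: f'(-38/25) = -27/25, x_3 = -38/25 - 1/10 * -27/25 = -353/250
Step 4: f'(-353/250) = -81/125, x_4 = -353/250 - 1/10 * -81/125 = -842/625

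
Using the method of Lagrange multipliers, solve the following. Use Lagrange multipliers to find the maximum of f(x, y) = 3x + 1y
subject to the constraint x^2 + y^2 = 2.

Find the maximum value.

Set up Lagrange conditions: grad f = lambda * grad g
  3 = 2*lambda*x
  1 = 2*lambda*y
From these: x/y = 3/1, so x = 3t, y = 1t for some t.
Substitute into constraint: (3t)^2 + (1t)^2 = 2
  t^2 * 10 = 2
  t = sqrt(2/10)
Maximum = 3*x + 1*y = (3^2 + 1^2)*t = 10 * sqrt(2/10) = sqrt(20)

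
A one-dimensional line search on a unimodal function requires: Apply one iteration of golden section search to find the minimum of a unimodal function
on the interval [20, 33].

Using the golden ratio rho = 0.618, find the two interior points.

Golden section search on [20, 33].
Golden ratio rho = 0.618 (approx).
Interior points:
  x_1 = 20 + (1-0.618)*13 = 24.9660
  x_2 = 20 + 0.618*13 = 28.0340
Compare f(x_1) and f(x_2) to determine which subinterval to keep.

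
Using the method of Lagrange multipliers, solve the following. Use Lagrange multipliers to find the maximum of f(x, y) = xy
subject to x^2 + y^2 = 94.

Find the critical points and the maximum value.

Lagrange conditions: y = 2*lambda*x and x = 2*lambda*y
If x = 0 then y = 0, violating the constraint, so x, y != 0.
Dividing: y/x = x/y => x^2 = y^2 => y = x or y = -x
Constraint: 2x^2 = 94 => x^2 = 47 => x = +/-sqrt(47)
Critical points: (sqrt(47), sqrt(47)), (-sqrt(47), -sqrt(47)), (sqrt(47), -sqrt(47)), (-sqrt(47), sqrt(47))
  y = x:  xy = x^2 = 47  at (sqrt(47), sqrt(47)) and (-sqrt(47), -sqrt(47))
  y = -x: xy = -x^2 = -47 at (sqrt(47), -sqrt(47)) and (-sqrt(47), sqrt(47))
Maximum xy = 47 at (sqrt(47), sqrt(47)) and (-sqrt(47), -sqrt(47))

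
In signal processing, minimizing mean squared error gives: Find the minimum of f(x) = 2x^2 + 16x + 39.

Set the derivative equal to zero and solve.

f(x) = 2x^2 + 16x + 39
f'(x) = 4x + (16) = 0
x = -16/4 = -4
f(-4) = 7
Since f''(x) = 4 > 0, this is a minimum.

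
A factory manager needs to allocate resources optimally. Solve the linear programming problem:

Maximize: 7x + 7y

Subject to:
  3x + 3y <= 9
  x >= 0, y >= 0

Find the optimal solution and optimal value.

The feasible region has vertices at [(0, 0), (3, 0), (0, 3)].
Checking objective 7x + 7y at each vertex:
  (0, 0): 7*0 + 7*0 = 0
  (3, 0): 7*3 + 7*0 = 21
  (0, 3): 7*0 + 7*3 = 21
Maximum is 21 at (3, 0).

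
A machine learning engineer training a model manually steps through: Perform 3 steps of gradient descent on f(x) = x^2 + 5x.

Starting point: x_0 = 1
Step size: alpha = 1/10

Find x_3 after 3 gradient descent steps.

f(x) = x^2 + 5x, f'(x) = 2x + (5)
Step 1: f'(1) = 7, x_1 = 1 - 1/10 * 7 = 3/10
Step 2: f'(3/10) = 28/5, x_2 = 3/10 - 1/10 * 28/5 = -13/50
Step 3: f'(-13/50) = 112/25, x_3 = -13/50 - 1/10 * 112/25 = -177/250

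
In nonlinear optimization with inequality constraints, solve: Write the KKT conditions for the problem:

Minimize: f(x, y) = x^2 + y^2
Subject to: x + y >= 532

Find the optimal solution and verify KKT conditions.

KKT conditions for min x^2 + y^2 s.t. x + y >= 532:
Stationarity: 2x = mu, 2y = mu
So x = y = mu/2.
Complementary slackness: mu*(x + y - 532) = 0
Primal feasibility: x + y >= 532; dual feasibility: mu >= 0
If mu = 0 then x = y = 0, but 0 + 0 < 532 is infeasible, so the constraint is active.
Constraint active: x + y = 2*(mu/2) = 532 => mu = 532
x = y = 266, f = 141512
Verify: stationarity 2*266 = 532 = mu; primal 266 + 266 = 532 >= 532; dual mu = 532 >= 0; complementary slackness 532*(532 - 532) = 0. All KKT conditions hold.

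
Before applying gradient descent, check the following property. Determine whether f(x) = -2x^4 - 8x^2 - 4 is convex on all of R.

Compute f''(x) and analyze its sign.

f(x) = -2x^4 - 8x^2 - 4
f'(x) = -8x^3 + -16x
f''(x) = -24x^2 + -16
f''(x) = -24x^2 + -16 <= -16 < 0 for all x
Therefore, f is concave on R.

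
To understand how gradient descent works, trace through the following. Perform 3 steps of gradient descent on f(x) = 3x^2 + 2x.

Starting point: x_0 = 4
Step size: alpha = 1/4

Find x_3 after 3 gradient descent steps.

f(x) = 3x^2 + 2x, f'(x) = 6x + (2)
Step 1: f'(4) = 26, x_1 = 4 - 1/4 * 26 = -5/2
Step 2: f'(-5/2) = -13, x_2 = -5/2 - 1/4 * -13 = 3/4
Step 3: f'(3/4) = 13/2, x_3 = 3/4 - 1/4 * 13/2 = -7/8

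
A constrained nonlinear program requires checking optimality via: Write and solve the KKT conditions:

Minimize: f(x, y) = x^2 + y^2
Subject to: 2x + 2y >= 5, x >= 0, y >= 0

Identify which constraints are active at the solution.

KKT conditions for min x^2 + y^2 s.t. 2x + 2y >= 5, x >= 0, y >= 0:
Stationarity: 2x = mu*2 + mu_x, 2y = mu*2 + mu_y, with mu, mu_x, mu_y >= 0
Complementary slackness: mu*(2x + 2y - 5) = 0, mu_x*x = 0, mu_y*y = 0
(0, 0) is infeasible (2*0 + 2*0 < 5), so if mu = 0 stationarity would force x = mu_x/2 >= 0, y = mu_y/2 >= 0 with mu_x*x = mu_y*y = 0, i.e. x = y = 0: contradiction. Hence mu > 0 and 2x + 2y = 5 is active.
Try x > 0, y > 0 (so mu_x = mu_y = 0): x = 2*mu/2, y = 2*mu/2
Substitute: 2*(2*mu/2) + 2*(2*mu/2) = 5
  mu*8/2 = 5 => mu = 5/4
x* = 5/4 > 0, y* = 5/4 > 0, consistent with mu_x = mu_y = 0.
f is convex and the constraints are linear, so this KKT point is the global minimum.
f* = 25/8
Active constraints: 2x + 2y >= 5 (holds with equality, mu = 5/4 > 0); x >= 0 and y >= 0 are inactive (mu_x = mu_y = 0).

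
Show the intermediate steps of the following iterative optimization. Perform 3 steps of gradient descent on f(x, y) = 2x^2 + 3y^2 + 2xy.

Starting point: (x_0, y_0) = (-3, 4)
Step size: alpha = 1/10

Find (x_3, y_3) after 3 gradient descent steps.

f(x,y) = 2x^2 + 3y^2 + 2xy
grad_x = 4x + 2y, grad_y = 6y + 2x
Step 1: grad = (-4, 18), (-13/5, 11/5)
Step 2: grad = (-6, 8), (-2, 7/5)
Step 3: grad = (-26/5, 22/5), (-37/25, 24/25)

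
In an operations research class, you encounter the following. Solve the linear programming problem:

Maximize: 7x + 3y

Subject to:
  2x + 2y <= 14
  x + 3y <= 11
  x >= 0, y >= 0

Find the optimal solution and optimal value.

Feasible vertices: (0, 0), (0, 11/3), (5, 2), (7, 0)
Objective 7x + 3y at each:
  (0, 0): 0
  (0, 11/3): 11
  (5, 2): 41
  (7, 0): 49
Maximum is 49 at (7, 0).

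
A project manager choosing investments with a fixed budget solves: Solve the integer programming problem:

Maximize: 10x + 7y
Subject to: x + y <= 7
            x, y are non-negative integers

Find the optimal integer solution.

Objective: 10x + 7y, constraint: x + y <= 7
Coefficient of x is 10 >= coefficient of y is 7, so allocate the entire budget to x.
Optimal: x = 7, y = 0, value = 70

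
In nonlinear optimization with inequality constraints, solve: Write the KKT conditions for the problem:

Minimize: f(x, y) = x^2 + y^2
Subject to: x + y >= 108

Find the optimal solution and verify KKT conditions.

KKT conditions for min x^2 + y^2 s.t. x + y >= 108:
Stationarity: 2x = mu, 2y = mu
So x = y = mu/2.
Complementary slackness: mu*(x + y - 108) = 0
Primal feasibility: x + y >= 108; dual feasibility: mu >= 0
If mu = 0 then x = y = 0, but 0 + 0 < 108 is infeasible, so the constraint is active.
Constraint active: x + y = 2*(mu/2) = 108 => mu = 108
x = y = 54, f = 5832
Verify: stationarity 2*54 = 108 = mu; primal 54 + 54 = 108 >= 108; dual mu = 108 >= 0; complementary slackness 108*(108 - 108) = 0. All KKT conditions hold.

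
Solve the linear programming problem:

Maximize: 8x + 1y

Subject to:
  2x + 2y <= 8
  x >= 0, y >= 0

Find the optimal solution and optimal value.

The feasible region has vertices at [(0, 0), (4, 0), (0, 4)].
Checking objective 8x + 1y at each vertex:
  (0, 0): 8*0 + 1*0 = 0
  (4, 0): 8*4 + 1*0 = 32
  (0, 4): 8*0 + 1*4 = 4
Maximum is 32 at (4, 0).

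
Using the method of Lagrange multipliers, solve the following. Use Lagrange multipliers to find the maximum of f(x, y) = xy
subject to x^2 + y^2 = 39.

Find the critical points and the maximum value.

Lagrange conditions: y = 2*lambda*x and x = 2*lambda*y
If x = 0 then y = 0, violating the constraint, so x, y != 0.
Dividing: y/x = x/y => x^2 = y^2 => y = x or y = -x
Constraint: 2x^2 = 39 => x^2 = 39/2 => x = +/-sqrt(39/2)
Critical points: (sqrt(39/2), sqrt(39/2)), (-sqrt(39/2), -sqrt(39/2)), (sqrt(39/2), -sqrt(39/2)), (-sqrt(39/2), sqrt(39/2))
  y = x:  xy = x^2 = 39/2  at (sqrt(39/2), sqrt(39/2)) and (-sqrt(39/2), -sqrt(39/2))
  y = -x: xy = -x^2 = -39/2 at (sqrt(39/2), -sqrt(39/2)) and (-sqrt(39/2), sqrt(39/2))
Maximum xy = 39/2 at (sqrt(39/2), sqrt(39/2)) and (-sqrt(39/2), -sqrt(39/2))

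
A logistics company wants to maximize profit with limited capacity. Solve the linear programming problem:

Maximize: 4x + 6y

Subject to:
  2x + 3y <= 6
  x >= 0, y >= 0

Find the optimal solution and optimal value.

The feasible region has vertices at [(0, 0), (3, 0), (0, 2)].
Checking objective 4x + 6y at each vertex:
  (0, 0): 4*0 + 6*0 = 0
  (3, 0): 4*3 + 6*0 = 12
  (0, 2): 4*0 + 6*2 = 12
Maximum is 12 at (3, 0).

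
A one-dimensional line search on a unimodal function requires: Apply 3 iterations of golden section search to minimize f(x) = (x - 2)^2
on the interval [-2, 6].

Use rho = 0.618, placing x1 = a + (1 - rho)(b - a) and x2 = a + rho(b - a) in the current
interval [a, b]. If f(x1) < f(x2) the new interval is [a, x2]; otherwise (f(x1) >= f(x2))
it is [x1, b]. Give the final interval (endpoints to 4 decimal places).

Golden section search for min of f(x) = (x - 2)^2 on [-2, 6].
Each step: x1 = a + (1 - rho)(b - a), x2 = a + rho(b - a); if f(x1) < f(x2) keep [a, x2], otherwise keep [x1, b].
Step 1: [-2.0000, 6.0000], x1=1.0560 (f=0.8911), x2=2.9440 (f=0.8911); f(x1) = f(x2) (tie, not '<') => keep [1.0560, 6.0000]
Step 2: [1.0560, 6.0000], x1=2.9446 (f=0.8923), x2=4.1114 (f=4.4580); f(x1) < f(x2) => keep [1.0560, 4.1114]
Step 3: [1.0560, 4.1114], x1=2.2232 (f=0.0498), x2=2.9442 (f=0.8916); f(x1) < f(x2) => keep [1.0560, 2.9442]
Final interval: [1.0560, 2.9442]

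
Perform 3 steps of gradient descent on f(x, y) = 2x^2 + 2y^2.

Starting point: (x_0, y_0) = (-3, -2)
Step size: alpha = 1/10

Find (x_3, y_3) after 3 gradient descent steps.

f(x,y) = 2x^2 + 2y^2
grad_x = 4x + 0y, grad_y = 4y + 0x
Step 1: grad = (-12, -8), (-9/5, -6/5)
Step 2: grad = (-36/5, -24/5), (-27/25, -18/25)
Step 3: grad = (-108/25, -72/25), (-81/125, -54/125)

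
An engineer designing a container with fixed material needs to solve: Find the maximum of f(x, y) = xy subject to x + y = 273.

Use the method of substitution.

Substitute y = 273 - x into f(x,y) = xy:
g(x) = x(273 - x) = 273x - x^2
g'(x) = 273 - 2x = 0  =>  x = 273/2
y = 273 - 273/2 = 273/2
Maximum value = (273/2) * (273/2) = 74529/4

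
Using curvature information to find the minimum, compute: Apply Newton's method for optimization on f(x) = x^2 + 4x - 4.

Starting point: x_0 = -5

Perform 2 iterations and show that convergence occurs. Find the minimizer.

f(x) = x^2 + 4x - 4, f'(x) = 2x + (4), f''(x) = 2
Step 1: f'(-5) = -6, x_1 = -5 - -6/2 = -2
Step 2: f'(-2) = 0, x_2 = -2 (converged)
Newton's method converges in 1 step for quadratics.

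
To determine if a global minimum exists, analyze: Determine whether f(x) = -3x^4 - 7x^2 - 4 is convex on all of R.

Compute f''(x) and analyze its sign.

f(x) = -3x^4 - 7x^2 - 4
f'(x) = -12x^3 + -14x
f''(x) = -36x^2 + -14
f''(x) = -36x^2 + -14 <= -14 < 0 for all x
Therefore, f is concave on R.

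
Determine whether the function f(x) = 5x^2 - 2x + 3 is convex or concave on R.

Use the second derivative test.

f(x) = 5x^2 - 2x + 3
f'(x) = 10x - 2
f''(x) = 10
Since f''(x) = 10 > 0 for all x, f is convex on R.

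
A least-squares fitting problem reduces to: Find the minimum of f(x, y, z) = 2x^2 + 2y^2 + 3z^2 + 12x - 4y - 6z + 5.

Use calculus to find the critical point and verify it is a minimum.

f(x,y,z) = 2x^2 + 2y^2 + 3z^2 + 12x - 4y - 6z + 5
df/dx = 4x + (12) = 0 => x = -3
df/dy = 4y + (-4) = 0 => y = 1
df/dz = 6z + (-6) = 0 => z = 1
f(-3,1,1) = 2*(-3)^2 + 2*(1)^2 + 3*(1)^2 + 12*(-3) + -4*(1) + -6*(1) + 5 = -18
Hessian is diagonal with entries 4, 4, 6 > 0, confirmed minimum.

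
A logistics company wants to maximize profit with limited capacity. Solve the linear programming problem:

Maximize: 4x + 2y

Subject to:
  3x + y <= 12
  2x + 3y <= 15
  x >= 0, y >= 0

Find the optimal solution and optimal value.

Feasible vertices: (0, 0), (0, 5), (3, 3), (4, 0)
Objective 4x + 2y at each:
  (0, 0): 0
  (0, 5): 10
  (3, 3): 18
  (4, 0): 16
Maximum is 18 at (3, 3).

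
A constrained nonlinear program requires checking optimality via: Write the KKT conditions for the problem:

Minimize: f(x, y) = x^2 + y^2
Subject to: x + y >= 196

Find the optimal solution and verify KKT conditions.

KKT conditions for min x^2 + y^2 s.t. x + y >= 196:
Stationarity: 2x = mu, 2y = mu
So x = y = mu/2.
Complementary slackness: mu*(x + y - 196) = 0
Primal feasibility: x + y >= 196; dual feasibility: mu >= 0
If mu = 0 then x = y = 0, but 0 + 0 < 196 is infeasible, so the constraint is active.
Constraint active: x + y = 2*(mu/2) = 196 => mu = 196
x = y = 98, f = 19208
Verify: stationarity 2*98 = 196 = mu; primal 98 + 98 = 196 >= 196; dual mu = 196 >= 0; complementary slackness 196*(196 - 196) = 0. All KKT conditions hold.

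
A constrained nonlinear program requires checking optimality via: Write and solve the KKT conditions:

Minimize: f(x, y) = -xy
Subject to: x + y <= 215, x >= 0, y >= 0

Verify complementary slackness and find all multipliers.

Problem: min -xy s.t. x + y <= 215 (multiplier lambda), x >= 0 (mu_x), y >= 0 (mu_y)
KKT stationarity: -y + lambda - mu_x = 0, -x + lambda - mu_y = 0, with lambda, mu_x, mu_y >= 0
Complementary slackness: lambda*(x + y - 215) = 0, mu_x*x = 0, mu_y*y = 0
If lambda = 0: y = -mu_x <= 0 and x = -mu_y <= 0 force x = y = 0 with f = 0; but x = y = 215/2 is feasible with f = -46225/4 < 0, so this is not the minimum. Hence lambda > 0 and x + y = 215.
Try x > 0, y > 0 (so mu_x = mu_y = 0): y = lambda, x = lambda => x = y = lambda
x + y = 215 => 2*lambda = 215 => lambda = 215/2
x* = y* = 215/2 > 0, consistent with mu_x = mu_y = 0.
(Any feasible point with x = 0 or y = 0 has f = 0 > -46225/4, so the minimum is not on those boundaries.)
min(-xy) = -46225/4 (i.e. max xy = 46225/4)
Multipliers: lambda = 215/2, mu_x = 0, mu_y = 0
Complementary slackness: lambda*(x + y - 215) = 215/2*(215/2 + 215/2 - 215) = 0, mu_x*x = 0*215/2 = 0, mu_y*y = 0*215/2 = 0. Satisfied.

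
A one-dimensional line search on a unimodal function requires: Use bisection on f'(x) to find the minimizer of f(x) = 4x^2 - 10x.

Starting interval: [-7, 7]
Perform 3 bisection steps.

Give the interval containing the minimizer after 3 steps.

Finding critical point of f(x) = 4x^2 - 10x using bisection on f'(x) = 8x + -10.
f'(x) = 0 when x = 5/4.
Starting interval: [-7, 7]
Step 1: mid = 0, f'(mid) = -10, new interval = [0, 7]
Step 2: mid = 7/2, f'(mid) = 18, new interval = [0, 7/2]
Step 3: mid = 7/4, f'(mid) = 4, new interval = [0, 7/4]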